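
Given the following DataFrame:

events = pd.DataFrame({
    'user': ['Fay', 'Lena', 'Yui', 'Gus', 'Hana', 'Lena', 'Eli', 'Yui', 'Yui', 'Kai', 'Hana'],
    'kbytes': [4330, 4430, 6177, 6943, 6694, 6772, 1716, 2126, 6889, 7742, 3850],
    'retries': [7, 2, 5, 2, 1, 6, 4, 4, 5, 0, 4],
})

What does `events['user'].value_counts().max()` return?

3

value_counts of user:
user
Yui     3
Lena    2
Hana    2
Fay     1
Gus     1
Eli     1
Kai     1
Name: count, dtype: int64
Then the max of the resulting series: 3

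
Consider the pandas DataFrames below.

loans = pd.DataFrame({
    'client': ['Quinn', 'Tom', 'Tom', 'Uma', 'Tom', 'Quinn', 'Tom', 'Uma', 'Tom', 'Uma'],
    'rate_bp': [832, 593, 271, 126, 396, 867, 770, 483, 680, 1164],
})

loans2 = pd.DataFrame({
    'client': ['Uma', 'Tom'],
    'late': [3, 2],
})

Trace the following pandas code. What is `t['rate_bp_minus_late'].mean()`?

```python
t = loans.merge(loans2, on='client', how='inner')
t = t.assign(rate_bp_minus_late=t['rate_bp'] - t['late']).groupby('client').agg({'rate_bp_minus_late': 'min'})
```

196.0

merge on 'client' (how='inner') → 8 rows:
  client  rate_bp  late
0    Tom      593     2
1    Tom      271     2
2    Uma      126     3
3    Tom      396     2
4    Tom      770     2
5    Uma      483     3
6    Tom      680     2
7    Uma     1164     3
add column rate_bp_minus_late = t['rate_bp'] - t['late']:
  client  rate_bp  late  rate_bp_minus_late
0    Tom      593     2                 591
1    Tom      271     2                 269
2    Uma      126     3                 123
3    Tom      396     2                 394
4    Tom      770     2                 768
5    Uma      483     3                 480
6    Tom      680     2                 678
7    Uma     1164     3                1161
group by client, min of rate_bp_minus_late:
        rate_bp_minus_late
client                    
Tom                    269
Uma                    123
Hence 196.0.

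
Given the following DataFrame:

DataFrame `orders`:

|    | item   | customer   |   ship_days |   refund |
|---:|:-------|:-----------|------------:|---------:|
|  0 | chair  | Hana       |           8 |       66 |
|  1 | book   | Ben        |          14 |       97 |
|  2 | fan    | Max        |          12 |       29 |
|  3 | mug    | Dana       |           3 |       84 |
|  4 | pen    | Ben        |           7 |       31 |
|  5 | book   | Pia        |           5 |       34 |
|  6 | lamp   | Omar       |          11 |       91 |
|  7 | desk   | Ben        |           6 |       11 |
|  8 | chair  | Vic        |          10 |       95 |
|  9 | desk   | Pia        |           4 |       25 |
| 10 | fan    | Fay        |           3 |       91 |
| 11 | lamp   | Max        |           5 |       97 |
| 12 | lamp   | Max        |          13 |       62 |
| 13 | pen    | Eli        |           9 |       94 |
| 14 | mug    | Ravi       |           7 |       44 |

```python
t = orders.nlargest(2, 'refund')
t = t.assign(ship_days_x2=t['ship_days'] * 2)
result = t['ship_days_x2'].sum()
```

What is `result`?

38

take 2 rows with largest refund:
    item customer  ship_days  refund
1   book      Ben         14      97
11  lamp      Max          5      97
add column ship_days_x2 = t['ship_days'] * 2:
    item customer  ship_days  refund  ship_days_x2
1   book      Ben         14      97            28
11  lamp      Max          5      97            10
The sum of column 'ship_days_x2' is 38.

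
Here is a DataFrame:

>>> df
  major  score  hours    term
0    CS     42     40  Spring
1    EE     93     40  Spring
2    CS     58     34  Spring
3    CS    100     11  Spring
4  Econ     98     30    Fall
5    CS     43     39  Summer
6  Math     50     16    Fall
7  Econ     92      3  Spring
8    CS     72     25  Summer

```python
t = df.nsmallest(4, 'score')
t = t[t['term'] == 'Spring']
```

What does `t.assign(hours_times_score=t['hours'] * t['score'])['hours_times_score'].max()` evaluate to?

1972

take 4 rows with smallest score:
  major  score  hours    term
0    CS     42     40  Spring
5    CS     43     39  Summer
6  Math     50     16    Fall
2    CS     58     34  Spring
filter rows where term == 'Spring':
  major  score  hours    term
0    CS     42     40  Spring
2    CS     58     34  Spring
add column hours_times_score = t['hours'] * t['score']:
  major  score  hours    term  hours_times_score
0    CS     42     40  Spring               1680
2    CS     58     34  Spring               1972
Taking the max of column 'hours_times_score' gives 1972.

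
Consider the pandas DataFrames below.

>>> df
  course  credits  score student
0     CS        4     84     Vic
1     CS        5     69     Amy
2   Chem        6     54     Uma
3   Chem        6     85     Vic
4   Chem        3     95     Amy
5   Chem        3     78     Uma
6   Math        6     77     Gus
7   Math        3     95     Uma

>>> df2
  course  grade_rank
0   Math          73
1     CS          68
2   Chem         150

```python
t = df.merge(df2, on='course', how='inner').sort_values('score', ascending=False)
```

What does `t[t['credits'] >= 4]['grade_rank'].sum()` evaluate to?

509

merge on 'course' (how='inner') → 8 rows:
  course  credits  score student  grade_rank
0     CS        4     84     Vic          68
1     CS        5     69     Amy          68
2   Chem        6     54     Uma         150
3   Chem        6     85     Vic         150
4   Chem        3     95     Amy         150
5   Chem        3     78     Uma         150
6   Math        6     77     Gus          73
7   Math        3     95     Uma          73
sort by score descending:
  course  credits  score student  grade_rank
4   Chem        3     95     Amy         150
7   Math        3     95     Uma          73
3   Chem        6     85     Vic         150
0     CS        4     84     Vic          68
5   Chem        3     78     Uma         150
6   Math        6     77     Gus          73
1     CS        5     69     Amy          68
2   Chem        6     54     Uma         150
filter rows where credits >= 4:
  course  credits  score student  grade_rank
3   Chem        6     85     Vic         150
0     CS        4     84     Vic          68
6   Math        6     77     Gus          73
1     CS        5     69     Amy          68
2   Chem        6     54     Uma         150
So sum() = 509.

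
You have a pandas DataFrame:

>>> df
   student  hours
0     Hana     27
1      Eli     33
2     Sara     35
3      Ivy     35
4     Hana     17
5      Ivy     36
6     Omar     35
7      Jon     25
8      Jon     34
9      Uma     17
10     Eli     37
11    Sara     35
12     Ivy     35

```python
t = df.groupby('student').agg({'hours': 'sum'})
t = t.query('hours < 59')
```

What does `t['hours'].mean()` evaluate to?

32.0

group by student, sum of hours:
         hours
student       
Eli         70
Hana        44
Ivy        106
Jon         59
Omar        35
Sara        70
Uma         17
filter rows where hours < 59:
         hours
student       
Hana        44
Omar        35
Uma         17
Then the mean of column 'hours': 32.0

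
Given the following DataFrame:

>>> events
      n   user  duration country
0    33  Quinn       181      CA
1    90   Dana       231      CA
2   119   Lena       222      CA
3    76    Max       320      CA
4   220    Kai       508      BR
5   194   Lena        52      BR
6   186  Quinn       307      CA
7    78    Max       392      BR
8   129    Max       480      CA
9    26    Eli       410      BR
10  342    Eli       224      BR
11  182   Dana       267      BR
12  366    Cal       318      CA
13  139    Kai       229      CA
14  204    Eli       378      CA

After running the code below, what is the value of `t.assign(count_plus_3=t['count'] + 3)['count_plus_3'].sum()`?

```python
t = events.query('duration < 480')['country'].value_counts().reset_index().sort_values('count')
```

19

filter rows where duration < 480:
      n   user  duration country
0    33  Quinn       181      CA
1    90   Dana       231      CA
2   119   Lena       222      CA
3    76    Max       320      CA
5   194   Lena        52      BR
6   186  Quinn       307      CA
7    78    Max       392      BR
9    26    Eli       410      BR
10  342    Eli       224      BR
11  182   Dana       267      BR
12  366    Cal       318      CA
13  139    Kai       229      CA
14  204    Eli       378      CA
value_counts of country:
country
CA    8
BR    5
Name: count, dtype: int64
reset_index():
  country  count
0      CA      8
1      BR      5
sort by count:
  country  count
1      BR      5
0      CA      8
add column count_plus_3 = t['count'] + 3:
  country  count  count_plus_3
1      BR      5             8
0      CA      8            11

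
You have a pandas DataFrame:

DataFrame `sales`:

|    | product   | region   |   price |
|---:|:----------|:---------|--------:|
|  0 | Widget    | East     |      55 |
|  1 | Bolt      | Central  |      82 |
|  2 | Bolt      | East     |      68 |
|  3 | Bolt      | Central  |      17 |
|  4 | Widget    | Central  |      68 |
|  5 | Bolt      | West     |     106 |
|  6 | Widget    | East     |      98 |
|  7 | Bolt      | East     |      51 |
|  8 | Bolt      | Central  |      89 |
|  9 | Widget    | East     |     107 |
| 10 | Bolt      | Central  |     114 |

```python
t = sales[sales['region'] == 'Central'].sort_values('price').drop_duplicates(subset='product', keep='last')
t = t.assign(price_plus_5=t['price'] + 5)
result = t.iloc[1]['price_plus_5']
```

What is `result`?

119

filter rows where region == 'Central':
   product   region  price
1     Bolt  Central     82
3     Bolt  Central     17
4   Widget  Central     68
8     Bolt  Central     89
10    Bolt  Central    114
sort by price:
   product   region  price
3     Bolt  Central     17
4   Widget  Central     68
1     Bolt  Central     82
8     Bolt  Central     89
10    Bolt  Central    114
drop duplicate product (keep=last):
   product   region  price
4   Widget  Central     68
10    Bolt  Central    114
add column price_plus_5 = t['price'] + 5:
   product   region  price  price_plus_5
4   Widget  Central     68            73
10    Bolt  Central    114           119
Finally, value at position 1, column 'price_plus_5' = 119.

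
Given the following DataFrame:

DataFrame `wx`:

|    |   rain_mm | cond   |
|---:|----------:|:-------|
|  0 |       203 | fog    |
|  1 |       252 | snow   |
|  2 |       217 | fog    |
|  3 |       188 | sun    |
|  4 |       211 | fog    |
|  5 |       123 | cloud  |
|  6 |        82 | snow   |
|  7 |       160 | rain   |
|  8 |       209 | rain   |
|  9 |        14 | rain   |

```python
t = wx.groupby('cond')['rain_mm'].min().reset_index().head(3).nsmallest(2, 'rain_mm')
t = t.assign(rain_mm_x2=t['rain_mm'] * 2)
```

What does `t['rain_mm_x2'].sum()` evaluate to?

group by cond, min of rain_mm:
cond
cloud    123
fog      203
rain      14
snow      82
sun      188
Name: rain_mm, dtype: int64
reset_index():
    cond  rain_mm
0  cloud      123
1    fog      203
2   rain       14
3   snow       82
4    sun      188
take first 3 rows:
    cond  rain_mm
0  cloud      123
1    fog      203
2   rain       14
take 2 rows with smallest rain_mm:
    cond  rain_mm
2   rain       14
0  cloud      123
add column rain_mm_x2 = t['rain_mm'] * 2:
    cond  rain_mm  rain_mm_x2
2   rain       14          28
0  cloud      123         246
sum of column 'rain_mm_x2' → 274

274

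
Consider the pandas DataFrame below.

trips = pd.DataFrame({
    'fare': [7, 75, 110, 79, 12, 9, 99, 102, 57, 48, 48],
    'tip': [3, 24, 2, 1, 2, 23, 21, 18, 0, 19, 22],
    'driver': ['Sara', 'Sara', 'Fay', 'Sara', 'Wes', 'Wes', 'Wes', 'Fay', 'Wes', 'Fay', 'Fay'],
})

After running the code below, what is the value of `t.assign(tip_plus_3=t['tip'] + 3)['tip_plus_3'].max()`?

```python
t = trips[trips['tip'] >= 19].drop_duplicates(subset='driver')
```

filter rows where tip >= 19:
    fare  tip driver
1     75   24   Sara
5      9   23    Wes
6     99   21    Wes
9     48   19    Fay
10    48   22    Fay
drop duplicate driver (keep=first):
   fare  tip driver
1    75   24   Sara
5     9   23    Wes
9    48   19    Fay
add column tip_plus_3 = t['tip'] + 3:
   fare  tip driver  tip_plus_3
1    75   24   Sara          27
5     9   23    Wes          26
9    48   19    Fay          22
Then the max of column 'tip_plus_3': 27

27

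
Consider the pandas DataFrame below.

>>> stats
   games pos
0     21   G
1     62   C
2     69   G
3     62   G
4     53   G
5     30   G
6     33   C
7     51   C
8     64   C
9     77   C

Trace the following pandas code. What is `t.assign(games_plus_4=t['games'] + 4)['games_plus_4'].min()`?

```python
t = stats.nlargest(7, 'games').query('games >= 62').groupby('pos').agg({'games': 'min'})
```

66

take 7 rows with largest games:
   games pos
9     77   C
2     69   G
8     64   C
1     62   C
3     62   G
4     53   G
7     51   C
filter rows where games >= 62:
   games pos
9     77   C
2     69   G
8     64   C
1     62   C
3     62   G
group by pos, min of games:
     games
pos       
C       62
G       62
add column games_plus_4 = t['games'] + 4:
     games  games_plus_4
pos                     
C       62            66
G       62            66
Reading off the min of column 'games_plus_4', we get 66.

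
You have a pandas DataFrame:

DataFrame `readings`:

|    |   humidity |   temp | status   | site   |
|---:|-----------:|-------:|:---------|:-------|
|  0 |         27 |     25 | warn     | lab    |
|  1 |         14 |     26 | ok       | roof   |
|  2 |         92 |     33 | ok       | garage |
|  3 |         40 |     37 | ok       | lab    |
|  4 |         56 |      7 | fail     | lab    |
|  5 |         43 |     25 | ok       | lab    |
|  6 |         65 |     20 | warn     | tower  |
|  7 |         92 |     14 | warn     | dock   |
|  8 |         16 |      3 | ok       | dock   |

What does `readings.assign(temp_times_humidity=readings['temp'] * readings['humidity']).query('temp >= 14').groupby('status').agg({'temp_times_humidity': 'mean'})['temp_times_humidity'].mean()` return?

add column temp_times_humidity = readings['temp'] * readings['humidity']:
   humidity  temp status    site  temp_times_humidity
0        27    25   warn     lab                  675
1        14    26     ok    roof                  364
2        92    33     ok  garage                 3036
3        40    37     ok     lab                 1480
4        56     7   fail     lab                  392
5        43    25     ok     lab                 1075
6        65    20   warn   tower                 1300
7        92    14   warn    dock                 1288
8        16     3     ok    dock                   48
filter rows where temp >= 14:
   humidity  temp status    site  temp_times_humidity
0        27    25   warn     lab                  675
1        14    26     ok    roof                  364
2        92    33     ok  garage                 3036
3        40    37     ok     lab                 1480
5        43    25     ok     lab                 1075
6        65    20   warn   tower                 1300
7        92    14   warn    dock                 1288
group by status, mean of temp_times_humidity:
        temp_times_humidity
status                     
ok              1488.750000
warn            1087.666667
Finally, mean of column 'temp_times_humidity' = 1288.20833333.

1288.20833333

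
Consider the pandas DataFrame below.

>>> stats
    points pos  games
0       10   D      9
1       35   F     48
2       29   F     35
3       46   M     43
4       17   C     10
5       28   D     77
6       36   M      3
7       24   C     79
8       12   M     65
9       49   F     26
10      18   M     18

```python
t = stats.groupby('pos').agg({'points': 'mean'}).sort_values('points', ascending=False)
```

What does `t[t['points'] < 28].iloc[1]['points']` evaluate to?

19.0

group by pos, mean of points:
        points
pos           
C    20.500000
D    19.000000
F    37.666667
M    28.000000
sort by points descending:
        points
pos           
F    37.666667
M    28.000000
C    20.500000
D    19.000000
filter rows where points < 28:
     points
pos        
C      20.5
D      19.0
value at position 1, column 'points' → 19.0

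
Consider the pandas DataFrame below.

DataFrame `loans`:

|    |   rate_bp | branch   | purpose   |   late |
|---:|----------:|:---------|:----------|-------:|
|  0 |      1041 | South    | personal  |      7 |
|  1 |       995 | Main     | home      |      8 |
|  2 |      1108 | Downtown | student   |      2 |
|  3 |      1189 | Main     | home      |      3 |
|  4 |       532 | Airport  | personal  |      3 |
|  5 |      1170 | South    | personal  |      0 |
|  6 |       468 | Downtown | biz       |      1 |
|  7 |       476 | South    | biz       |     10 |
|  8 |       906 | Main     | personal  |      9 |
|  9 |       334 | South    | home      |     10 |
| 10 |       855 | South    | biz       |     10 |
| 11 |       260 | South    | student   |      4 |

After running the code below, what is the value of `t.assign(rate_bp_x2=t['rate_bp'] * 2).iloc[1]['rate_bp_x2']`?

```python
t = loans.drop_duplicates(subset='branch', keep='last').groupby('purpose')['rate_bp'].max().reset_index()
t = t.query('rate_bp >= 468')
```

1812

drop duplicate branch (keep=last):
    rate_bp    branch   purpose  late
4       532   Airport  personal     3
6       468  Downtown       biz     1
8       906      Main  personal     9
11      260     South   student     4
group by purpose, max of rate_bp:
purpose
biz         468
personal    906
student     260
Name: rate_bp, dtype: int64
reset_index():
    purpose  rate_bp
0       biz      468
1  personal      906
2   student      260
filter rows where rate_bp >= 468:
    purpose  rate_bp
0       biz      468
1  personal      906
add column rate_bp_x2 = t['rate_bp'] * 2:
    purpose  rate_bp  rate_bp_x2
0       biz      468         936
1  personal      906        1812
Taking the value at position 1, column 'rate_bp_x2' gives 1812.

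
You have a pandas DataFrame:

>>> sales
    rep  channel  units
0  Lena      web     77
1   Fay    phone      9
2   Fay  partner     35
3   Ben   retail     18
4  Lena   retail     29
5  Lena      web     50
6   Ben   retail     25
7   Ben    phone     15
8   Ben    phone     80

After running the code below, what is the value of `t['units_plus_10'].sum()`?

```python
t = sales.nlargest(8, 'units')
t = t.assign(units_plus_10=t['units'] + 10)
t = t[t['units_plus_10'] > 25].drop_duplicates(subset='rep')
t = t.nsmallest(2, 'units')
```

take 8 rows with largest units:
    rep  channel  units
8   Ben    phone     80
0  Lena      web     77
5  Lena      web     50
2   Fay  partner     35
4  Lena   retail     29
6   Ben   retail     25
3   Ben   retail     18
7   Ben    phone     15
add column units_plus_10 = t['units'] + 10:
    rep  channel  units  units_plus_10
8   Ben    phone     80             90
0  Lena      web     77             87
5  Lena      web     50             60
2   Fay  partner     35             45
4  Lena   retail     29             39
6   Ben   retail     25             35
3   Ben   retail     18             28
7   Ben    phone     15             25
filter rows where units_plus_10 > 25:
    rep  channel  units  units_plus_10
8   Ben    phone     80             90
0  Lena      web     77             87
5  Lena      web     50             60
2   Fay  partner     35             45
4  Lena   retail     29             39
6   Ben   retail     25             35
3   Ben   retail     18             28
drop duplicate rep (keep=first):
    rep  channel  units  units_plus_10
8   Ben    phone     80             90
0  Lena      web     77             87
2   Fay  partner     35             45
take 2 rows with smallest units:
    rep  channel  units  units_plus_10
2   Fay  partner     35             45
0  Lena      web     77             87
So sum() = 132.

132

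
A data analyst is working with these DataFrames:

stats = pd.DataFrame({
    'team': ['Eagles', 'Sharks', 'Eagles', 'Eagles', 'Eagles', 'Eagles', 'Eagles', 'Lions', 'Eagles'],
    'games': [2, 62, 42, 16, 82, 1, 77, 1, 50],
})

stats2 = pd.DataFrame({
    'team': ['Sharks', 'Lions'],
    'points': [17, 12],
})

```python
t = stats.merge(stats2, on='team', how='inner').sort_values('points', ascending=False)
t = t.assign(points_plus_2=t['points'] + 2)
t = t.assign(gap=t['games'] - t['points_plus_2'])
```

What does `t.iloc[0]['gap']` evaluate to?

43

merge on 'team' (how='inner') → 2 rows:
     team  games  points
0  Sharks     62      17
1   Lions      1      12
sort by points descending:
     team  games  points
0  Sharks     62      17
1   Lions      1      12
add column points_plus_2 = t['points'] + 2:
     team  games  points  points_plus_2
0  Sharks     62      17             19
1   Lions      1      12             14
add column gap = t['games'] - t['points_plus_2']:
     team  games  points  points_plus_2  gap
0  Sharks     62      17             19   43
1   Lions      1      12             14  -13
The value at position 0, column 'gap' is 43.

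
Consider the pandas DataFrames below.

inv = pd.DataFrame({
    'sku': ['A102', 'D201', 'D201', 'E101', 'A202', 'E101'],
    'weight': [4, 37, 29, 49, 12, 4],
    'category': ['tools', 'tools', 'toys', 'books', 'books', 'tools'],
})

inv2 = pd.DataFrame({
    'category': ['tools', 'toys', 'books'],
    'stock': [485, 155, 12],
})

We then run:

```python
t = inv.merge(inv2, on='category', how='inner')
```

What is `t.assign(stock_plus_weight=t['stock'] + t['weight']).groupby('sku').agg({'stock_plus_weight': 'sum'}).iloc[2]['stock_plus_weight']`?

706

merge on 'category' (how='inner') → 6 rows:
    sku  weight category  stock
0  A102       4    tools    485
1  D201      37    tools    485
2  D201      29     toys    155
3  E101      49    books     12
4  A202      12    books     12
5  E101       4    tools    485
add column stock_plus_weight = t['stock'] + t['weight']:
    sku  weight category  stock  stock_plus_weight
0  A102       4    tools    485                489
1  D201      37    tools    485                522
2  D201      29     toys    155                184
3  E101      49    books     12                 61
4  A202      12    books     12                 24
5  E101       4    tools    485                489
group by sku, sum of stock_plus_weight:
      stock_plus_weight
sku                    
A102                489
A202                 24
D201                706
E101                550
value at position 2, column 'stock_plus_weight' → 706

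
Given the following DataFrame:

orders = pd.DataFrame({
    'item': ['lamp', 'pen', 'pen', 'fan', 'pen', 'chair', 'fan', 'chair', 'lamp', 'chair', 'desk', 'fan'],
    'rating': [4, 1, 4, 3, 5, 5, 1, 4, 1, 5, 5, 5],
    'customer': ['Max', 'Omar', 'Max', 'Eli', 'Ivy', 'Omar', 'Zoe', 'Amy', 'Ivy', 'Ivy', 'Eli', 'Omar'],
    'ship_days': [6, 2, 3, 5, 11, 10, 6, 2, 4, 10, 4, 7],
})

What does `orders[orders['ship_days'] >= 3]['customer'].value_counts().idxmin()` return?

filter rows where ship_days >= 3:
     item  rating customer  ship_days
0    lamp       4      Max          6
2     pen       4      Max          3
3     fan       3      Eli          5
4     pen       5      Ivy         11
5   chair       5     Omar         10
6     fan       1      Zoe          6
8    lamp       1      Ivy          4
9   chair       5      Ivy         10
10   desk       5      Eli          4
11    fan       5     Omar          7
value_counts of customer:
customer
Ivy     3
Max     2
Eli     2
Omar    2
Zoe     1
Name: count, dtype: int64
Taking the label with the smallest value gives Zoe.

Zoe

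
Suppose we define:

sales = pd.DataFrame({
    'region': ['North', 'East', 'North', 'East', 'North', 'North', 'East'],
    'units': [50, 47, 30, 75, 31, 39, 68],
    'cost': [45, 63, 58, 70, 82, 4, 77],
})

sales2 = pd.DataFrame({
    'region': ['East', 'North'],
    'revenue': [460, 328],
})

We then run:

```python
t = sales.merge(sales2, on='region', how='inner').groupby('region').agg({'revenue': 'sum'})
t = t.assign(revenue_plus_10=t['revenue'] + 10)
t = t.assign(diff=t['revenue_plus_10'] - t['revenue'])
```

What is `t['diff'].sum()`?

merge on 'region' (how='inner') → 7 rows:
  region  units  cost  revenue
0  North     50    45      328
1   East     47    63      460
2  North     30    58      328
3   East     75    70      460
4  North     31    82      328
5  North     39     4      328
6   East     68    77      460
group by region, sum of revenue:
        revenue
region         
East       1380
North      1312
add column revenue_plus_10 = t['revenue'] + 10:
        revenue  revenue_plus_10
region                          
East       1380             1390
North      1312             1322
add column diff = t['revenue_plus_10'] - t['revenue']:
        revenue  revenue_plus_10  diff
region                                
East       1380             1390    10
North      1312             1322    10

20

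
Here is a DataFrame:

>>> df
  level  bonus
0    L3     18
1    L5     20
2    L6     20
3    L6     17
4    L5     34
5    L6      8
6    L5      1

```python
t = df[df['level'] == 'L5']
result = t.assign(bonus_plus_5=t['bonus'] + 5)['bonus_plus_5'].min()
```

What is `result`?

6

filter rows where level == 'L5':
  level  bonus
1    L5     20
4    L5     34
6    L5      1
add column bonus_plus_5 = t['bonus'] + 5:
  level  bonus  bonus_plus_5
1    L5     20            25
4    L5     34            39
6    L5      1             6
min of column 'bonus_plus_5' → 6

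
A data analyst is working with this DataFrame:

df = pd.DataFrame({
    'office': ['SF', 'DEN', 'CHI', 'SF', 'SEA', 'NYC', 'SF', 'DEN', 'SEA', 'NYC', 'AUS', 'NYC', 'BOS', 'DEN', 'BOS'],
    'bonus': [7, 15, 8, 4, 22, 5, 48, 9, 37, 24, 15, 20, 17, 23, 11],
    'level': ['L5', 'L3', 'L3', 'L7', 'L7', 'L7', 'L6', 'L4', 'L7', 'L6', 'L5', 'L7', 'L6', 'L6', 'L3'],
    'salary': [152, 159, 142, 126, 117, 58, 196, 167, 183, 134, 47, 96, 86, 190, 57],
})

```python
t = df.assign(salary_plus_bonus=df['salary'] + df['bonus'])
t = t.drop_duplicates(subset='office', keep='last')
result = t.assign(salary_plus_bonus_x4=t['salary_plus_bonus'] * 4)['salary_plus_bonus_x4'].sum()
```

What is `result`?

4292

add column salary_plus_bonus = df['salary'] + df['bonus']:
   office  bonus level  salary  salary_plus_bonus
0      SF      7    L5     152                159
1     DEN     15    L3     159                174
2     CHI      8    L3     142                150
3      SF      4    L7     126                130
4     SEA     22    L7     117                139
5     NYC      5    L7      58                 63
6      SF     48    L6     196                244
7     DEN      9    L4     167                176
8     SEA     37    L7     183                220
9     NYC     24    L6     134                158
10    AUS     15    L5      47                 62
11    NYC     20    L7      96                116
12    BOS     17    L6      86                103
13    DEN     23    L6     190                213
14    BOS     11    L3      57                 68
drop duplicate office (keep=last):
   office  bonus level  salary  salary_plus_bonus
2     CHI      8    L3     142                150
6      SF     48    L6     196                244
8     SEA     37    L7     183                220
10    AUS     15    L5      47                 62
11    NYC     20    L7      96                116
13    DEN     23    L6     190                213
14    BOS     11    L3      57                 68
add column salary_plus_bonus_x4 = t['salary_plus_bonus'] * 4:
   office  bonus level  salary  salary_plus_bonus  salary_plus_bonus_x4
2     CHI      8    L3     142                150                   600
6      SF     48    L6     196                244                   976
8     SEA     37    L7     183                220                   880
10    AUS     15    L5      47                 62                   248
11    NYC     20    L7      96                116                   464
13    DEN     23    L6     190                213                   852
14    BOS     11    L3      57                 68                   272
The sum of column 'salary_plus_bonus_x4' is 4292.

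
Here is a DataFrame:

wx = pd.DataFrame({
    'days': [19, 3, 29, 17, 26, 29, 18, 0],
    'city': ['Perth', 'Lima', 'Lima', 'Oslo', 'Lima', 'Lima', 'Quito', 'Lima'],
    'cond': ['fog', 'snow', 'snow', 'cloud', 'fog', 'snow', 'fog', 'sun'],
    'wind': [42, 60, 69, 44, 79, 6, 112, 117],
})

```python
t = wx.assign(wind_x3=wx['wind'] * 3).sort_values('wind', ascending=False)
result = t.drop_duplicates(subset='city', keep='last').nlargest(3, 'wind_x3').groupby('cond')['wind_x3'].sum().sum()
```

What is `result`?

add column wind_x3 = wx['wind'] * 3:
   days   city   cond  wind  wind_x3
0    19  Perth    fog    42      126
1     3   Lima   snow    60      180
2    29   Lima   snow    69      207
3    17   Oslo  cloud    44      132
4    26   Lima    fog    79      237
5    29   Lima   snow     6       18
6    18  Quito    fog   112      336
7     0   Lima    sun   117      351
sort by wind descending:
   days   city   cond  wind  wind_x3
7     0   Lima    sun   117      351
6    18  Quito    fog   112      336
4    26   Lima    fog    79      237
2    29   Lima   snow    69      207
1     3   Lima   snow    60      180
3    17   Oslo  cloud    44      132
0    19  Perth    fog    42      126
5    29   Lima   snow     6       18
drop duplicate city (keep=last):
   days   city   cond  wind  wind_x3
6    18  Quito    fog   112      336
3    17   Oslo  cloud    44      132
0    19  Perth    fog    42      126
5    29   Lima   snow     6       18
take 3 rows with largest wind_x3:
   days   city   cond  wind  wind_x3
6    18  Quito    fog   112      336
3    17   Oslo  cloud    44      132
0    19  Perth    fog    42      126
group by cond, sum of wind_x3:
cond
cloud    132
fog      462
Name: wind_x3, dtype: int64

594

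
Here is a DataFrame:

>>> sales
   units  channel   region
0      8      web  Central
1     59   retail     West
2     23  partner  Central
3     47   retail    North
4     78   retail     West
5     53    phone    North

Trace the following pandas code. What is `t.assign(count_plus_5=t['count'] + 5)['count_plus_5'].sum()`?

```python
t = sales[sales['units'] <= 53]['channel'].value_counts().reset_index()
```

24

filter rows where units <= 53:
   units  channel   region
0      8      web  Central
2     23  partner  Central
3     47   retail    North
5     53    phone    North
value_counts of channel:
channel
web        1
partner    1
retail     1
phone      1
Name: count, dtype: int64
reset_index():
   channel  count
0      web      1
1  partner      1
2   retail      1
3    phone      1
add column count_plus_5 = t['count'] + 5:
   channel  count  count_plus_5
0      web      1             6
1  partner      1             6
2   retail      1             6
3    phone      1             6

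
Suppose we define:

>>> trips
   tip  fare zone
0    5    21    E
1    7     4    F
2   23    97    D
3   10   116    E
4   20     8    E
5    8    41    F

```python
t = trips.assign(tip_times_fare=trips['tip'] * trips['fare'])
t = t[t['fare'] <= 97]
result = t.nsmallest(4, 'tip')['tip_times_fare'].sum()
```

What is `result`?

621

add column tip_times_fare = trips['tip'] * trips['fare']:
   tip  fare zone  tip_times_fare
0    5    21    E             105
1    7     4    F              28
2   23    97    D            2231
3   10   116    E            1160
4   20     8    E             160
5    8    41    F             328
filter rows where fare <= 97:
   tip  fare zone  tip_times_fare
0    5    21    E             105
1    7     4    F              28
2   23    97    D            2231
4   20     8    E             160
5    8    41    F             328
take 4 rows with smallest tip:
   tip  fare zone  tip_times_fare
0    5    21    E             105
1    7     4    F              28
5    8    41    F             328
4   20     8    E             160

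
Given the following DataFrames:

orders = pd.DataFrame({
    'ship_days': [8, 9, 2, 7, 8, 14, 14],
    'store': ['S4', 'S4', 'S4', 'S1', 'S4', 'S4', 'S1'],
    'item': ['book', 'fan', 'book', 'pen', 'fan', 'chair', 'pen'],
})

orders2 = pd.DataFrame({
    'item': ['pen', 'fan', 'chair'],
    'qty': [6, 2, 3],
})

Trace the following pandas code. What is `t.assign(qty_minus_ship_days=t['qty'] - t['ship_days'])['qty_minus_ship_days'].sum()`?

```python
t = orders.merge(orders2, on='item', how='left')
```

merge on 'item' (how='left') → 7 rows:
   ship_days store   item  qty
0          8    S4   book  NaN
1          9    S4    fan  2.0
2          2    S4   book  NaN
3          7    S1    pen  6.0
4          8    S4    fan  2.0
5         14    S4  chair  3.0
6         14    S1    pen  6.0
add column qty_minus_ship_days = t['qty'] - t['ship_days']:
   ship_days store   item  qty  qty_minus_ship_days
0          8    S4   book  NaN                  NaN
1          9    S4    fan  2.0                 -7.0
2          2    S4   book  NaN                  NaN
3          7    S1    pen  6.0                 -1.0
4          8    S4    fan  2.0                 -6.0
5         14    S4  chair  3.0                -11.0
6         14    S1    pen  6.0                 -8.0
Taking the sum of column 'qty_minus_ship_days' gives -33.0.

-33.0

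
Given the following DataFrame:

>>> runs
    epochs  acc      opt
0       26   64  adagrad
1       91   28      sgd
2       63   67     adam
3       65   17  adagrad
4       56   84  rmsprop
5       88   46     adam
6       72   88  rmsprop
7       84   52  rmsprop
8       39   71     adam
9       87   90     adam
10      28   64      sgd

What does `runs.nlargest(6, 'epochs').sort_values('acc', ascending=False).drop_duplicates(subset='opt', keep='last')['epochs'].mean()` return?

82.0

take 6 rows with largest epochs:
   epochs  acc      opt
1      91   28      sgd
5      88   46     adam
9      87   90     adam
7      84   52  rmsprop
6      72   88  rmsprop
3      65   17  adagrad
sort by acc descending:
   epochs  acc      opt
9      87   90     adam
6      72   88  rmsprop
7      84   52  rmsprop
5      88   46     adam
1      91   28      sgd
3      65   17  adagrad
drop duplicate opt (keep=last):
   epochs  acc      opt
7      84   52  rmsprop
5      88   46     adam
1      91   28      sgd
3      65   17  adagrad
Taking the mean of column 'epochs' gives 82.0.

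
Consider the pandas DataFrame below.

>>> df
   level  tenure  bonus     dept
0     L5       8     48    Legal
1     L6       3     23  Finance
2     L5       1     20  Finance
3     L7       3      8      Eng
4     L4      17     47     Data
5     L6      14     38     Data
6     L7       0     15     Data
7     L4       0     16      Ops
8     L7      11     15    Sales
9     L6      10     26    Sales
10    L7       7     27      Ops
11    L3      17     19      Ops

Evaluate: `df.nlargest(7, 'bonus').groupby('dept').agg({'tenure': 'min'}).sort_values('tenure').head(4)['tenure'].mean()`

6.5

take 7 rows with largest bonus:
   level  tenure  bonus     dept
0     L5       8     48    Legal
4     L4      17     47     Data
5     L6      14     38     Data
10    L7       7     27      Ops
9     L6      10     26    Sales
1     L6       3     23  Finance
2     L5       1     20  Finance
group by dept, min of tenure:
         tenure
dept           
Data         14
Finance       1
Legal         8
Ops           7
Sales        10
sort by tenure:
         tenure
dept           
Finance       1
Ops           7
Legal         8
Sales        10
Data         14
take first 4 rows:
         tenure
dept           
Finance       1
Ops           7
Legal         8
Sales        10
Taking the mean of column 'tenure' gives 6.5.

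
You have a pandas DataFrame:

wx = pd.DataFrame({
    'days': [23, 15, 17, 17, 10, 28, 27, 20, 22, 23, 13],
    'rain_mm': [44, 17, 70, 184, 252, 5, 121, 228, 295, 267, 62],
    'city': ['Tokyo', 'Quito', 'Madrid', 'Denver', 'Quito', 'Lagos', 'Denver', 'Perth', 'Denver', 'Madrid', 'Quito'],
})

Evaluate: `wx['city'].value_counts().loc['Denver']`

value_counts of city:
city
Quito     3
Denver    3
Madrid    2
Tokyo     1
Lagos     1
Perth     1
Name: count, dtype: int64
So loc['Denver'] = 3.

3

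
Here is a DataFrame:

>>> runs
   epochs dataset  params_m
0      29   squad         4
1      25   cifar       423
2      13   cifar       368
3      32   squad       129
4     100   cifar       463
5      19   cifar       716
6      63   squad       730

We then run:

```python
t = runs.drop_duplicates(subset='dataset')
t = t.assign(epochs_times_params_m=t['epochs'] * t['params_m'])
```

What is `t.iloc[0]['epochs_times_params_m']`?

116

drop duplicate dataset (keep=first):
   epochs dataset  params_m
0      29   squad         4
1      25   cifar       423
add column epochs_times_params_m = t['epochs'] * t['params_m']:
   epochs dataset  params_m  epochs_times_params_m
0      29   squad         4                    116
1      25   cifar       423                  10575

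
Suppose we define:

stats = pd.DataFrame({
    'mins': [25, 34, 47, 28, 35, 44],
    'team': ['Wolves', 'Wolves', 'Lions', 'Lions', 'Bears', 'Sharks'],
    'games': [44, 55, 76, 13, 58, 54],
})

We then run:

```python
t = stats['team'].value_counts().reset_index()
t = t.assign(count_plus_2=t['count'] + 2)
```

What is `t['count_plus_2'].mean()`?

value_counts of team:
team
Wolves    2
Lions     2
Bears     1
Sharks    1
Name: count, dtype: int64
reset_index():
     team  count
0  Wolves      2
1   Lions      2
2   Bears      1
3  Sharks      1
add column count_plus_2 = t['count'] + 2:
     team  count  count_plus_2
0  Wolves      2             4
1   Lions      2             4
2   Bears      1             3
3  Sharks      1             3
Hence 3.5.

3.5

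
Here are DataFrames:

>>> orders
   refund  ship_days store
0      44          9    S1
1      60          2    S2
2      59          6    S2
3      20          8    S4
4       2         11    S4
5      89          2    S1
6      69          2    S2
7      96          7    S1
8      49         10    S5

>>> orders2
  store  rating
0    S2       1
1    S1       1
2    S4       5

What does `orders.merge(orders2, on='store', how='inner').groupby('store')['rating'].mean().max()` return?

merge on 'store' (how='inner') → 8 rows:
   refund  ship_days store  rating
0      44          9    S1       1
1      60          2    S2       1
2      59          6    S2       1
3      20          8    S4       5
4       2         11    S4       5
5      89          2    S1       1
6      69          2    S2       1
7      96          7    S1       1
group by store, mean of rating:
store
S1    1.0
S2    1.0
S4    5.0
Name: rating, dtype: float64
max of the resulting series → 5.0

5.0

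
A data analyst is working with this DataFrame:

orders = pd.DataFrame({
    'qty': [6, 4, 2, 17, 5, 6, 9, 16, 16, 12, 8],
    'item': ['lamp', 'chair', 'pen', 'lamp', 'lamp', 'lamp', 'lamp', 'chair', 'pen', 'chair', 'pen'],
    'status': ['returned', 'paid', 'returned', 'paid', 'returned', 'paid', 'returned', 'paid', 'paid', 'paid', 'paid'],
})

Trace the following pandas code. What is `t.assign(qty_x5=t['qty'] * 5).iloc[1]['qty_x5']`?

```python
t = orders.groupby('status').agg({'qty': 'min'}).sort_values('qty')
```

group by status, min of qty:
          qty
status       
paid        4
returned    2
sort by qty:
          qty
status       
returned    2
paid        4
add column qty_x5 = t['qty'] * 5:
          qty  qty_x5
status               
returned    2      10
paid        4      20

20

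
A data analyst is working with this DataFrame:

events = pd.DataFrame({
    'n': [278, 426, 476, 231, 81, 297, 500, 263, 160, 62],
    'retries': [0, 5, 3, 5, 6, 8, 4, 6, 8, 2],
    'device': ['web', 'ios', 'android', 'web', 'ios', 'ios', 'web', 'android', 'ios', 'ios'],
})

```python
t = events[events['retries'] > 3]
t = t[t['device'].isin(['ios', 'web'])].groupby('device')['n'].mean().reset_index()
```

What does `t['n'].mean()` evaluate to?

filter rows where retries > 3:
     n  retries   device
1  426        5      ios
3  231        5      web
4   81        6      ios
5  297        8      ios
6  500        4      web
7  263        6  android
8  160        8      ios
filter rows where device in ['ios', 'web']:
     n  retries device
1  426        5    ios
3  231        5    web
4   81        6    ios
5  297        8    ios
6  500        4    web
8  160        8    ios
group by device, mean of n:
device
ios    241.0
web    365.5
Name: n, dtype: float64
reset_index():
  device      n
0    ios  241.0
1    web  365.5
Reading off the mean of column 'n', we get 303.25.

303.25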